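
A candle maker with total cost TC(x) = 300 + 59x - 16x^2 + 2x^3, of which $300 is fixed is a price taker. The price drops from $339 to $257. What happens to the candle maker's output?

Output falls from 10 to 9

AVC = 59 - 16x + 2x^2, minimized at x = 4 where min AVC = $27. MC = 59 - 32x + 6x^2.
At P = $339 ≥ min AVC, set P = MC on the rising branch: x = 10.
At P = $257 ≥ min AVC, set P = MC: x = 9. The firm stays open but cuts output.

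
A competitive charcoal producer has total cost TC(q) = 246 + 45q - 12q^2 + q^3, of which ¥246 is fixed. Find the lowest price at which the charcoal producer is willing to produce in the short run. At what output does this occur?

The shutdown price is the minimum of AVC. VC = 45q - 12q^2 + q^3, so AVC = 45 - 12q + q^2.
At the minimum of AVC, MC = AVC. MC = 45 - 24q + 3q^2; setting MC = AVC gives 2q^2 - 12q = 0, so q = 6. min AVC = 9.
So the shutdown price is ¥9.

¥9 per unit, at q = 6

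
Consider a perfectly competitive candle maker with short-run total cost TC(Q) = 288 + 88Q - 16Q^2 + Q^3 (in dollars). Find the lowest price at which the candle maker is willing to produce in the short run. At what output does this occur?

$24 per unit, at Q = 8

The firm shuts down when price falls below the minimum of average variable cost. AVC = VC/Q = 88 - 16Q + Q^2.
At the minimum of AVC, MC = AVC. MC = 88 - 32Q + 3Q^2; setting MC = AVC gives 2Q^2 - 16Q = 0, so Q = 8. min AVC = 24.
For P < $24 the firm produces nothing.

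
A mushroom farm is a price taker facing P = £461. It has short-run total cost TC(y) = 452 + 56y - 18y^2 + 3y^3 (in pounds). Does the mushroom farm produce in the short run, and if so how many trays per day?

Produce at y = 9

Variable cost is VC = 56y - 18y^2 + 3y^3, so AVC = VC/y = 56 - 18y + 3y^2 and MC = dTC/dy = 56 - 36y + 9y^2.
AVC hits its minimum where MC = AVC, at y = 3, giving min AVC = 56 - 18·3 + 3·3^2 = £29.
Since P = £461 ≥ min AVC = £29, price covers variable cost and the firm should produce.
Set P = MC: 461 = 56 - 36y + 9y^2 → -405 - 36y + 9y^2 = 0. The roots are y = -5 and y = 9; the profit-maximizing output is on the rising part of MC, so y* = 9.
Check: AVC at y = 9 is £137 ≤ P, so revenue covers variable cost.
Profit = P·y − TC = 461·9 − 1685 = £2464.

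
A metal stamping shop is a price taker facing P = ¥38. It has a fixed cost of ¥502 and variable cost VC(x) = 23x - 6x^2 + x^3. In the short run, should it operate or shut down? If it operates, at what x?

Strip out fixed cost: VC = 23x - 6x^2 + x^3. Then AVC = 23 - 6x + x^2 and MC = 23 - 12x + 3x^2.
AVC hits its minimum where MC = AVC, at x = 3, giving min AVC = 23 - 6·3 + 3^2 = ¥14.
Because ¥38 ≥ ¥14, revenue can cover variable cost; the firm operates.
P = MC gives -15 - 12x + 3x^2 = 0, with roots -1 and 5. Take the larger (rising MC): x* = 5.
Check: AVC at x = 5 is ¥18 ≤ P, so revenue covers variable cost.
Profit = P·x − TC = 38·5 − 592 = -¥402, a loss, but smaller than the ¥502 fixed cost the firm would lose by shutting down.

Produce at x = 5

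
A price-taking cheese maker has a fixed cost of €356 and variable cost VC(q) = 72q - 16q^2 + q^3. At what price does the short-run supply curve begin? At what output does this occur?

The shutdown price is the minimum of AVC. VC = 72q - 16q^2 + q^3, so AVC = 72 - 16q + q^2.
At the minimum of AVC, MC = AVC. MC = 72 - 32q + 3q^2; setting MC = AVC gives 2q^2 - 16q = 0, so q = 8. min AVC = 8.
The firm shuts down for any P below €8.

€8 per unit, at q = 8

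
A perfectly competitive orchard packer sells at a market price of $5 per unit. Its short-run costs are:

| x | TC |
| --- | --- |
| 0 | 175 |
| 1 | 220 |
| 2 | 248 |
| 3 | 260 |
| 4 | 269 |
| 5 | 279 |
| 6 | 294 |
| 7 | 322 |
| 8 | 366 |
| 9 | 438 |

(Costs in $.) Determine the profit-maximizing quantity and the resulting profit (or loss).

x = 0 (shut down); profit = -$175

Profit at each row (π = 5x − TC): x=0: -175; x=1: -215; x=2: -238; x=3: -245; x=4: -249; x=5: -254; x=6: -264; x=7: -287; x=8: -326; x=9: -393.
Profit is highest at x = 0. Equivalently, the lowest AVC in the table is 119/6 ≈ $19.83 at x = 6, and P = $5 falls below it — price never covers variable cost, so the firm shuts down and loses only its fixed cost.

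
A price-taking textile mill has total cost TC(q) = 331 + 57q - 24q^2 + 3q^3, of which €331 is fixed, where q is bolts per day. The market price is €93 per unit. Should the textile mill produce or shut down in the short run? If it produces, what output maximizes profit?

Strip out fixed cost: VC = 57q - 24q^2 + 3q^3. Then AVC = 57 - 24q + 3q^2 and MC = 57 - 48q + 9q^2.
AVC is minimized where dAVC/dq = -24 + 6q = 0, at q = 4; min AVC = 57 - 24·4 + 3·4^2 = €9.
Because €93 ≥ €9, revenue can cover variable cost; the firm operates.
P = MC gives -36 - 48q + 9q^2 = 0, with roots -2/3 and 6. Take the larger (rising MC): q* = 6.
Check: AVC at q = 6 is €21 ≤ P, so revenue covers variable cost.
Profit = P·q − TC = 93·6 − 457 = €101.

Produce at q = 6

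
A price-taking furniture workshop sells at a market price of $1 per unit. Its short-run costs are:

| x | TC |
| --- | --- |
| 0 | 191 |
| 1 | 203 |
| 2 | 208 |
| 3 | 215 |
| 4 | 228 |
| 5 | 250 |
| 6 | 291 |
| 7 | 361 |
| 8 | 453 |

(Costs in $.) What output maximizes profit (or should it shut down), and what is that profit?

Tabulate TR − TC: x=0: -191; x=1: -202; x=2: -206; x=3: -212; x=4: -224; x=5: -245; x=6: -285; x=7: -354; x=8: -445.
Profit is highest at x = 0. Equivalently, the lowest AVC in the table is 24/3 ≈ $8 at x = 3, and P = $1 falls below it — price never covers variable cost, so the firm shuts down and loses only its fixed cost.

x = 0 (shut down); profit = -$191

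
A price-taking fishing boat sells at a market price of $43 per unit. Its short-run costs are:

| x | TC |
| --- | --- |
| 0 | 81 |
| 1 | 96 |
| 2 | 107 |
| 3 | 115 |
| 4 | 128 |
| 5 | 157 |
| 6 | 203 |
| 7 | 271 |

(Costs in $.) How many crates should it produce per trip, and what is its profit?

x = 5; profit = $58

Compute π = P·x − TC at each output: x=0: -81; x=1: -53; x=2: -21; x=3: 14; x=4: 44; x=5: 58; x=6: 55; x=7: 30.
Profit is maximized at x = 5. AVC there is 76/5 = $15.20 ≤ P, so producing beats shutting down (which would give -$81).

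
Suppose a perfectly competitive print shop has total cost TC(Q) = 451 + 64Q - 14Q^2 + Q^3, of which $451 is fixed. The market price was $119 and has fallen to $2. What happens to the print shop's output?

Output falls from 11 to 0 (the firm shuts down)

MC = 64 - 28Q + 3Q^2; the shutdown threshold is min AVC = $15 (at Q = 7).
At P = $119 ≥ min AVC, set P = MC on the rising branch: Q = 11.
At P = $2 < min AVC = $15, price no longer covers variable cost at any output, so the firm shuts down: Q = 0.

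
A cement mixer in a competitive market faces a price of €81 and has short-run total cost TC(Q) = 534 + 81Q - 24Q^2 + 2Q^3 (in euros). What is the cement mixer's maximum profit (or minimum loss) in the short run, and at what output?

AVC = 81 - 24Q + 2Q^2 has its minimum €9 at Q = 6; price €81 clears that bar, so the firm operates.
With MC = 81 - 48Q + 6Q^2, P = MC on the upward-sloping part at Q* = 8.
TR = 81·8 = 648. TC = 534 + 136 = 670. Profit = 648 − 670 = -€22.
By producing, the firm covers all variable cost plus €512 of fixed cost; shutting down would lose the full €534.

Profit = -€22 at Q = 8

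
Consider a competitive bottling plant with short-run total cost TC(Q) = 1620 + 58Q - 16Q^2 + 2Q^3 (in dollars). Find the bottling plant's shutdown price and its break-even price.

AVC = 58 - 16Q + 2Q^2; minimized at Q = 4, giving min AVC = $26. That is the shutdown price.
ATC = 1620/Q + 58 - 16Q + 2Q^2. Setting dATC/dQ = −1620/Q^2 − 16 + 4Q = 0 gives Q = 9 (since 4·9^3 − 16·9^2 = 1620).
min ATC = 1620/9 + 58 − 16·9 + 2·9^2 = $256. That is the break-even price.
Between these two prices the firm operates at a loss; above $256 it earns a profit.

Shutdown price = $26; break-even price = $256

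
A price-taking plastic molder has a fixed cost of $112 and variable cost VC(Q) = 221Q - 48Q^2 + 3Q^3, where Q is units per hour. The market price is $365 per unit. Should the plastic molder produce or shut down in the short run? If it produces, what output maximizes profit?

Strip out fixed cost: VC = 221Q - 48Q^2 + 3Q^3. Then AVC = 221 - 48Q + 3Q^2 and MC = 221 - 96Q + 9Q^2.
The AVC parabola has its vertex at Q = 48/6 = 8, where AVC = 221 - 48·8 + 3·8^2 = $29.
Since P = $365 ≥ min AVC = $29, price covers variable cost and the firm should produce.
Set P = MC: 365 = 221 - 96Q + 9Q^2 → -144 - 96Q + 9Q^2 = 0. The roots are Q = -4/3 and Q = 12; the profit-maximizing output is on the rising part of MC, so Q* = 12.
Check: AVC at Q = 12 is $77 ≤ P, so revenue covers variable cost.
Profit = P·Q − TC = 365·12 − 1036 = $3344.

Produce at Q = 12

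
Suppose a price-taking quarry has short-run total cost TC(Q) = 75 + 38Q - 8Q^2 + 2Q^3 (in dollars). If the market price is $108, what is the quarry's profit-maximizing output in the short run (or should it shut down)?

Produce at Q = 5

Variable cost is VC = 38Q - 8Q^2 + 2Q^3, so AVC = VC/Q = 38 - 8Q + 2Q^2 and MC = dTC/dQ = 38 - 16Q + 6Q^2.
AVC hits its minimum where MC = AVC, at Q = 2, giving min AVC = 38 - 8·2 + 2·2^2 = $30.
Because $108 ≥ $30, revenue can cover variable cost; the firm operates.
Set P = MC: 108 = 38 - 16Q + 6Q^2 → -70 - 16Q + 6Q^2 = 0. The roots are Q = -7/3 and Q = 5; the profit-maximizing output is on the rising part of MC, so Q* = 5.
Check: AVC at Q = 5 is $48 ≤ P, so revenue covers variable cost.
Profit = P·Q − TC = 108·5 − 315 = $225.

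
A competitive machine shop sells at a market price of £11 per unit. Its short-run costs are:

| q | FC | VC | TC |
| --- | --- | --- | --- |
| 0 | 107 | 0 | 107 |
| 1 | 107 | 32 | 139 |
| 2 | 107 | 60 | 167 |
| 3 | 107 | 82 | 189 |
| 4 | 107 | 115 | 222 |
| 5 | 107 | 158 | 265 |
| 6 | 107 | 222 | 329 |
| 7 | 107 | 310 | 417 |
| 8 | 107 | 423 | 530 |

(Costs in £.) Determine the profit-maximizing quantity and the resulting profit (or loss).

Compute π = P·q − TC at each output: q=0: -107; q=1: -128; q=2: -145; q=3: -156; q=4: -178; q=5: -210; q=6: -263; q=7: -340; q=8: -442.
Profit is highest at q = 0. Equivalently, the lowest AVC in the table is 82/3 ≈ £27.33 at q = 3, and P = £11 falls below it — price never covers variable cost, so the firm shuts down and loses only its fixed cost.

q = 0 (shut down); profit = -£107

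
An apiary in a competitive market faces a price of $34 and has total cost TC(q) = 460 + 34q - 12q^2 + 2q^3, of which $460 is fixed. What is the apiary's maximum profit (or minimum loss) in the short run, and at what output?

Profit = -$396 at q = 4

AVC = 34 - 12q + 2q^2 has its minimum $16 at q = 3; price $34 clears that bar, so the firm operates.
MC = 34 - 24q + 6q^2. Setting P = MC and taking the root on the rising branch gives q* = 4.
TR = 34·4 = 136. TC = 460 + 72 = 532. Profit = 136 − 532 = -$396.
That loss of $396 beats the $460 the firm would lose by shutting down; producing recovers $64 of fixed cost.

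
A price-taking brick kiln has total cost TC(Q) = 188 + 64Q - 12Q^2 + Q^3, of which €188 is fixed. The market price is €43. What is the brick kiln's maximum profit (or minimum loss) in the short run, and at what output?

Profit = -€90 at Q = 7

AVC = 64 - 12Q + Q^2 has its minimum €28 at Q = 6; price €43 clears that bar, so the firm operates.
With MC = 64 - 24Q + 3Q^2, P = MC on the upward-sloping part at Q* = 7.
TR = 43·7 = 301. TC = 188 + 203 = 391. Profit = 301 − 391 = -€90.
By producing, the firm covers all variable cost plus €98 of fixed cost; shutting down would lose the full €188.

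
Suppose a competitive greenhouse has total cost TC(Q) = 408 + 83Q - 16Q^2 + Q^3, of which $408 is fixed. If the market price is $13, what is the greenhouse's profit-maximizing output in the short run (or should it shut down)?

Shut down

Strip out fixed cost: VC = 83Q - 16Q^2 + Q^3. Then AVC = 83 - 16Q + Q^2 and MC = 83 - 32Q + 3Q^2.
The AVC parabola has its vertex at Q = 16/2 = 8, where AVC = 83 - 16·8 + 8^2 = $19.
Since P = $13 < min AVC = $19, price fails to cover variable cost at any output.
Shutting down limits the loss to fixed cost, $408.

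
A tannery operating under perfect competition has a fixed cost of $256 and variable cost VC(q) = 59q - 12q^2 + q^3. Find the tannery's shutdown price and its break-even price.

Shutdown price = min AVC. AVC = 59 - 12q + q^2, with vertex at q = 6 and minimum $23.
ATC = 256/q + 59 - 12q + q^2. Setting dATC/dq = −256/q^2 − 12 + 2q = 0 gives q = 8 (since 2·8^3 − 12·8^2 = 256).
min ATC = 256/8 + 59 − 12·8 + 8^2 = $59. That is the break-even price.
For $23 ≤ P < $59 the firm produces at a loss; below $23 it shuts down.

Shutdown price = $23; break-even price = $59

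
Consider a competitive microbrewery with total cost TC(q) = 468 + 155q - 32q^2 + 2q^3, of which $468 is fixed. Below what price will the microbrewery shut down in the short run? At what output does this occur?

Short-run supply begins at min AVC. From VC = 155q - 32q^2 + 2q^3, AVC = 155 - 32q + 2q^2.
dAVC/dq = -32 + 4q = 0 gives q = 8. min AVC = 155 - 32·8 + 2·8^2 = 27.
The firm shuts down for any P below $27.

$27 per unit, at q = 8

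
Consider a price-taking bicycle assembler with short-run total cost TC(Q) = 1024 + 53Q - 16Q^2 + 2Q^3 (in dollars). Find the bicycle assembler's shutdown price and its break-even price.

Shutdown price = $21; break-even price = $181

Shutdown price = min AVC. AVC = 53 - 16Q + 2Q^2, with vertex at Q = 4 and minimum $21.
ATC = 1024/Q + 53 - 16Q + 2Q^2. Setting dATC/dQ = −1024/Q^2 − 16 + 4Q = 0 gives Q = 8 (since 4·8^3 − 16·8^2 = 1024).
min ATC = 1024/8 + 53 − 16·8 + 2·8^2 = $181. That is the break-even price.
Between these two prices the firm operates at a loss; above $181 it earns a profit.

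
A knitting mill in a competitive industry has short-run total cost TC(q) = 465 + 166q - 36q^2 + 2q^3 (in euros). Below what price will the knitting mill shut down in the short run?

€4 per unit

The shutdown price is the minimum of AVC. VC = 166q - 36q^2 + 2q^3, so AVC = 166 - 36q + 2q^2.
dAVC/dq = -36 + 4q = 0 gives q = 9. min AVC = 166 - 36·9 + 2·9^2 = 4.
For P < €4 the firm produces nothing.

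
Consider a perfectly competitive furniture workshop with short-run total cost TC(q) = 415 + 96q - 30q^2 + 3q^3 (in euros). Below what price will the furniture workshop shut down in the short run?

The firm shuts down when price falls below the minimum of average variable cost. AVC = VC/q = 96 - 30q + 3q^2.
At the minimum of AVC, MC = AVC. MC = 96 - 60q + 9q^2; setting MC = AVC gives 6q^2 - 30q = 0, so q = 5. min AVC = 21.
So the shutdown price is €21.

€21 per unit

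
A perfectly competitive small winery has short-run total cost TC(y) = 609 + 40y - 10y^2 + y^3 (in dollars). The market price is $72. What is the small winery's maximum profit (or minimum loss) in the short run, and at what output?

AVC = 40 - 10y + y^2; min AVC = $15 at y = 5. Since P = $72 ≥ min AVC, the firm produces.
MC = 40 - 20y + 3y^2. Setting P = MC and taking the root on the rising branch gives y* = 8.
TR = 72·8 = 576. TC = 609 + 192 = 801. Profit = 576 − 801 = -$225.
Shutting down would mean losing the fixed cost of $609, so operating at a loss of $225 is better by $384.

Profit = -$225 at y = 8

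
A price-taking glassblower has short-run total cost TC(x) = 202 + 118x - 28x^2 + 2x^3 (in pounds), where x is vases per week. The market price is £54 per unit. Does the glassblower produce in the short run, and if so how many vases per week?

Produce at x = 8

Variable cost is VC = 118x - 28x^2 + 2x^3, so AVC = VC/x = 118 - 28x + 2x^2 and MC = dTC/dx = 118 - 56x + 6x^2.
AVC is minimized where dAVC/dx = -28 + 4x = 0, at x = 7; min AVC = 118 - 28·7 + 2·7^2 = £20.
Because £54 ≥ £20, revenue can cover variable cost; the firm operates.
Set P = MC: 54 = 118 - 56x + 6x^2 → 64 - 56x + 6x^2 = 0. The roots are x = 4/3 and x = 8; the profit-maximizing output is on the rising part of MC, so x* = 8.
Check: AVC at x = 8 is £22 ≤ P, so revenue covers variable cost.
Profit = P·x − TC = 54·8 − 378 = £54.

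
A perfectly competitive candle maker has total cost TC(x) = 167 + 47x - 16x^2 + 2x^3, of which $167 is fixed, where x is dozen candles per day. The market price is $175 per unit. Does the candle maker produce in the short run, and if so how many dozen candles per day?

Strip out fixed cost: VC = 47x - 16x^2 + 2x^3. Then AVC = 47 - 16x + 2x^2 and MC = 47 - 32x + 6x^2.
AVC is minimized where dAVC/dx = -16 + 4x = 0, at x = 4; min AVC = 47 - 16·4 + 2·4^2 = $15.
Since P = $175 ≥ min AVC = $15, price covers variable cost and the firm should produce.
P = MC gives -128 - 32x + 6x^2 = 0, with roots -8/3 and 8. Take the larger (rising MC): x* = 8.
Check: AVC at x = 8 is $47 ≤ P, so revenue covers variable cost.
Profit = P·x − TC = 175·8 − 543 = $857.

Produce at x = 8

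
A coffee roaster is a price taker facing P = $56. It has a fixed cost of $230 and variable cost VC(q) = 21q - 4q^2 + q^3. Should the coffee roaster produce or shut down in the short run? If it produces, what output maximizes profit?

From TC, MC = TC'(q) = 21 - 8q + 3q^2 and AVC = VC/q = 21 - 4q + q^2.
AVC hits its minimum where MC = AVC, at q = 2, giving min AVC = 21 - 4·2 + 2^2 = $17.
Because $56 ≥ $17, revenue can cover variable cost; the firm operates.
Solving P = MC: -35 - 8q + 3q^2 = 0 ⇒ q = -7/3 or 5. On the upward-sloping branch, q* = 5.
Check: AVC at q = 5 is $26 ≤ P, so revenue covers variable cost.
Profit = P·q − TC = 56·5 − 360 = -$80, a loss, but smaller than the $230 fixed cost the firm would lose by shutting down.

Produce at q = 5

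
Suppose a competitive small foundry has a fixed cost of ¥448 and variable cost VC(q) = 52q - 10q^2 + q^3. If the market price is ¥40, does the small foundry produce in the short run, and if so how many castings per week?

Strip out fixed cost: VC = 52q - 10q^2 + q^3. Then AVC = 52 - 10q + q^2 and MC = 52 - 20q + 3q^2.
AVC hits its minimum where MC = AVC, at q = 5, giving min AVC = 52 - 10·5 + 5^2 = ¥27.
Because ¥40 ≥ ¥27, revenue can cover variable cost; the firm operates.
P = MC gives 12 - 20q + 3q^2 = 0, with roots 2/3 and 6. Take the larger (rising MC): q* = 6.
Check: AVC at q = 6 is ¥28 ≤ P, so revenue covers variable cost.
Profit = P·q − TC = 40·6 − 616 = -¥376, a loss, but smaller than the ¥448 fixed cost the firm would lose by shutting down.

Produce at q = 6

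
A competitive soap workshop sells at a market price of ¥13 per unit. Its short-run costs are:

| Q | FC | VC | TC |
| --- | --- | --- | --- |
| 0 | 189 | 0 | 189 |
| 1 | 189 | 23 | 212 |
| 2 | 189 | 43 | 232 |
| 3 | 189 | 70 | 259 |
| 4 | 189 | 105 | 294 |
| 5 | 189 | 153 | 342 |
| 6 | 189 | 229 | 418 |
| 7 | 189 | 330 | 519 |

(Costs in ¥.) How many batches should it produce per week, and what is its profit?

Compute π = P·Q − TC at each output: Q=0: -189; Q=1: -199; Q=2: -206; Q=3: -220; Q=4: -242; Q=5: -277; Q=6: -340; Q=7: -428.
Profit is highest at Q = 0. Equivalently, the lowest AVC in the table is 43/2 ≈ ¥21.50 at Q = 2, and P = ¥13 falls below it — price never covers variable cost, so the firm shuts down and loses only its fixed cost.

Q = 0 (shut down); profit = -¥189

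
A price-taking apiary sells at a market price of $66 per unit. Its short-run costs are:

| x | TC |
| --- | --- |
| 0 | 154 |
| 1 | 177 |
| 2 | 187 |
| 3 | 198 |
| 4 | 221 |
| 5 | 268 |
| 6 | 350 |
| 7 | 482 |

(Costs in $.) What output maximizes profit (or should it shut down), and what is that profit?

Compute π = P·x − TC at each output: x=0: -154; x=1: -111; x=2: -55; x=3: 0; x=4: 43; x=5: 62; x=6: 46; x=7: -20.
Profit is maximized at x = 5. AVC there is 114/5 = $22.80 ≤ P, so producing beats shutting down (which would give -$154).

x = 5; profit = $62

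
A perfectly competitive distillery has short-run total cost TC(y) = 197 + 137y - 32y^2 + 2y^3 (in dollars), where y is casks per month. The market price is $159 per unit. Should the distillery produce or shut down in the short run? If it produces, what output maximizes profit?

Produce at y = 11

Strip out fixed cost: VC = 137y - 32y^2 + 2y^3. Then AVC = 137 - 32y + 2y^2 and MC = 137 - 64y + 6y^2.
AVC is minimized where dAVC/dy = -32 + 4y = 0, at y = 8; min AVC = 137 - 32·8 + 2·8^2 = $9.
Since P = $159 ≥ min AVC = $9, price covers variable cost and the firm should produce.
P = MC gives -22 - 64y + 6y^2 = 0, with roots -1/3 and 11. Take the larger (rising MC): y* = 11.
Check: AVC at y = 11 is $27 ≤ P, so revenue covers variable cost.
Profit = P·y − TC = 159·11 − 494 = $1255.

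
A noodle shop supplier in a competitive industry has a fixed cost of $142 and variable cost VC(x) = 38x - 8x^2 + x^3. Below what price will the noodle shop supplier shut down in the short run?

$22 per unit

The shutdown price is the minimum of AVC. VC = 38x - 8x^2 + x^3, so AVC = 38 - 8x + x^2.
At the minimum of AVC, MC = AVC. MC = 38 - 16x + 3x^2; setting MC = AVC gives 2x^2 - 8x = 0, so x = 4. min AVC = 22.
For P < $22 the firm produces nothing.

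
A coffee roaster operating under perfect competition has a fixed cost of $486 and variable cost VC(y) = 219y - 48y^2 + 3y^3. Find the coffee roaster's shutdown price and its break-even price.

AVC = 219 - 48y + 3y^2; minimized at y = 8, giving min AVC = $27. That is the shutdown price.
ATC = 486/y + 219 - 48y + 3y^2. Setting dATC/dy = −486/y^2 − 48 + 6y = 0 gives y = 9 (since 6·9^3 − 48·9^2 = 486).
min ATC = 486/9 + 219 − 48·9 + 3·9^2 = $84. That is the break-even price.
For $27 ≤ P < $84 the firm produces at a loss; below $27 it shuts down.

Shutdown price = $27; break-even price = $84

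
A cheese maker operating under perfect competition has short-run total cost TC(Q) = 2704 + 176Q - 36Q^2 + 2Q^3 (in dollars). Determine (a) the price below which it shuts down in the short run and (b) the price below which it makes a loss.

Shutdown price = min AVC. AVC = 176 - 36Q + 2Q^2, with vertex at Q = 9 and minimum $14.
ATC = 2704/Q + 176 - 36Q + 2Q^2. Setting dATC/dQ = −2704/Q^2 − 36 + 4Q = 0 gives Q = 13 (since 4·13^3 − 36·13^2 = 2704).
min ATC = 2704/13 + 176 − 36·13 + 2·13^2 = $254. That is the break-even price.
Between these two prices the firm operates at a loss; above $254 it earns a profit.

Shutdown price = $14; break-even price = $254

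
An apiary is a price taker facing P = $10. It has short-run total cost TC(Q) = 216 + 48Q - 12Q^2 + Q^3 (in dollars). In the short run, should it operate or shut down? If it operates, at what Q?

Shut down

Variable cost is VC = 48Q - 12Q^2 + Q^3, so AVC = VC/Q = 48 - 12Q + Q^2 and MC = dTC/dQ = 48 - 24Q + 3Q^2.
AVC is minimized where dAVC/dQ = -12 + 2Q = 0, at Q = 6; min AVC = 48 - 12·6 + 6^2 = $12.
P = $10 lies below min AVC = $12; no output level covers variable cost.
Best response: produce nothing and absorb the $216 fixed cost.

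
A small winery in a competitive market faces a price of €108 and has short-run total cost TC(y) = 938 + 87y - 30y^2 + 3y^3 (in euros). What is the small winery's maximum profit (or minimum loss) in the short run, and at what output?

AVC = 87 - 30y + 3y^2 has its minimum €12 at y = 5; price €108 clears that bar, so the firm operates.
MC = 87 - 60y + 9y^2. Setting P = MC and taking the root on the rising branch gives y* = 7.
TR = 108·7 = 756. TC = 938 + 168 = 1106. Profit = 756 − 1106 = -€350.
That loss of €350 beats the €938 the firm would lose by shutting down; producing recovers €588 of fixed cost.

Profit = -€350 at y = 7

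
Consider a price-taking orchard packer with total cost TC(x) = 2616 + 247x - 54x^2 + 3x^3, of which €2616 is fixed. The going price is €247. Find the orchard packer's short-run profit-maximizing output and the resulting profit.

Profit = -€24 at x = 12

AVC = 247 - 54x + 3x^2; min AVC = €4 at x = 9. Since P = €247 ≥ min AVC, the firm produces.
MC = 247 - 108x + 9x^2. Setting P = MC and taking the root on the rising branch gives x* = 12.
TR = 247·12 = 2964. TC = 2616 + 372 = 2988. Profit = 2964 − 2988 = -€24.
That loss of €24 beats the €2616 the firm would lose by shutting down; producing recovers €2592 of fixed cost.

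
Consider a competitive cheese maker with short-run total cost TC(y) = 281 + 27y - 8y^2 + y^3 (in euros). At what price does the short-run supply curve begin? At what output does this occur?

The firm shuts down when price falls below the minimum of average variable cost. AVC = VC/y = 27 - 8y + y^2.
dAVC/dy = -8 + 2y = 0 gives y = 4. min AVC = 27 - 8·4 + 4^2 = 11.
The firm shuts down for any P below €11.

€11 per unit, at y = 4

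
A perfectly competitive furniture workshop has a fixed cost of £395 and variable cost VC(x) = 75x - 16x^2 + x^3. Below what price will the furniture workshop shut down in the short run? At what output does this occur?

£11 per unit, at x = 8

The shutdown price is the minimum of AVC. VC = 75x - 16x^2 + x^3, so AVC = 75 - 16x + x^2.
dAVC/dx = -16 + 2x = 0 gives x = 8. min AVC = 75 - 16·8 + 8^2 = 11.
For P < £11 the firm produces nothing.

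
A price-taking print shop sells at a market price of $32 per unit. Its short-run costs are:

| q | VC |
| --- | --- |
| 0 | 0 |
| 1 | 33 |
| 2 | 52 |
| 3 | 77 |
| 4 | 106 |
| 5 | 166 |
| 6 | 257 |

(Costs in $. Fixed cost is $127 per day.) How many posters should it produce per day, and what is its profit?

Profit at each row (π = 32q − TC): q=0: -127; q=1: -128; q=2: -115; q=3: -108; q=4: -105; q=5: -133; q=6: -192.
Profit is maximized at q = 4. AVC there is 106/4 = $26.50 ≤ P, so producing beats shutting down (which would give -$127).

q = 4; profit = -$105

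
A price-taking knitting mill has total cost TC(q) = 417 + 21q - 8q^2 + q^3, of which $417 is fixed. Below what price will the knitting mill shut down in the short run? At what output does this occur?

$5 per unit, at q = 4

The shutdown price is the minimum of AVC. VC = 21q - 8q^2 + q^3, so AVC = 21 - 8q + q^2.
At the minimum of AVC, MC = AVC. MC = 21 - 16q + 3q^2; setting MC = AVC gives 2q^2 - 8q = 0, so q = 4. min AVC = 5.
For P < $5 the firm produces nothing.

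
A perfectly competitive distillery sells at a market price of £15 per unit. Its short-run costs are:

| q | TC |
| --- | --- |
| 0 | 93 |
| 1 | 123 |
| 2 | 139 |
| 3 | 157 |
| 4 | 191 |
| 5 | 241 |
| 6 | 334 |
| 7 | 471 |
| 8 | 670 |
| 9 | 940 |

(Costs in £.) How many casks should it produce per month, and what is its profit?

Profit at each row (π = 15q − TC): q=0: -93; q=1: -108; q=2: -109; q=3: -112; q=4: -131; q=5: -166; q=6: -244; q=7: -366; q=8: -550; q=9: -805.
Profit is highest at q = 0. Equivalently, the lowest AVC in the table is 64/3 ≈ £21.33 at q = 3, and P = £15 falls below it — price never covers variable cost, so the firm shuts down and loses only its fixed cost.

q = 0 (shut down); profit = -£93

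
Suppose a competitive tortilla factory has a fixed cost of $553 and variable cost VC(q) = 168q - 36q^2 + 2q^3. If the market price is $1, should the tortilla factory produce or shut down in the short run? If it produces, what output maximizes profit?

Strip out fixed cost: VC = 168q - 36q^2 + 2q^3. Then AVC = 168 - 36q + 2q^2 and MC = 168 - 72q + 6q^2.
AVC is minimized where dAVC/dq = -36 + 4q = 0, at q = 9; min AVC = 168 - 36·9 + 2·9^2 = $6.
Since P = $1 < min AVC = $6, price fails to cover variable cost at any output.
Shutting down limits the loss to fixed cost, $553.

Shut down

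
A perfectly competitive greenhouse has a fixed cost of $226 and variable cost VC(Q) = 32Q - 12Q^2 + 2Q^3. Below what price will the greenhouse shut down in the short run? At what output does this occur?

Short-run supply begins at min AVC. From VC = 32Q - 12Q^2 + 2Q^3, AVC = 32 - 12Q + 2Q^2.
At the minimum of AVC, MC = AVC. MC = 32 - 24Q + 6Q^2; setting MC = AVC gives 4Q^2 - 12Q = 0, so Q = 3. min AVC = 14.
The firm shuts down for any P below $14.

$14 per unit, at Q = 3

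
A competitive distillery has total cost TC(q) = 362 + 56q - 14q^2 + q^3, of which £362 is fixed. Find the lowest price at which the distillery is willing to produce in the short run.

£7 per unit

The firm shuts down when price falls below the minimum of average variable cost. AVC = VC/q = 56 - 14q + q^2.
dAVC/dq = -14 + 2q = 0 gives q = 7. min AVC = 56 - 14·7 + 7^2 = 7.
The firm shuts down for any P below £7.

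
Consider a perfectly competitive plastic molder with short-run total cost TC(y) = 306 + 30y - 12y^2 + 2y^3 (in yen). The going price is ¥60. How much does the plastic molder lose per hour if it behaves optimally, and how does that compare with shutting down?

AVC = 30 - 12y + 2y^2; min AVC = ¥12 at y = 3. Since P = ¥60 ≥ min AVC, the firm produces.
MC = 30 - 24y + 6y^2. Setting P = MC and taking the root on the rising branch gives y* = 5.
TR = 60·5 = 300. TC = 306 + 100 = 406. Profit = 300 − 406 = -¥106.
By producing, the firm covers all variable cost plus ¥200 of fixed cost; shutting down would lose the full ¥306.

Profit = -¥106 at y = 5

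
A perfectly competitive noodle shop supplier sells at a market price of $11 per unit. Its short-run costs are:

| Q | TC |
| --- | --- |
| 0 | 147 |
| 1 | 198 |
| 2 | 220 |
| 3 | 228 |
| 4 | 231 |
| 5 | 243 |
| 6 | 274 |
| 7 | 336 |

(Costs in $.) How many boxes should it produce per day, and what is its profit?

Q = 0 (shut down); profit = -$147

Compute π = P·Q − TC at each output: Q=0: -147; Q=1: -187; Q=2: -198; Q=3: -195; Q=4: -187; Q=5: -188; Q=6: -208; Q=7: -259.
Profit is highest at Q = 0. Equivalently, the lowest AVC in the table is 96/5 ≈ $19.20 at Q = 5, and P = $11 falls below it — price never covers variable cost, so the firm shuts down and loses only its fixed cost.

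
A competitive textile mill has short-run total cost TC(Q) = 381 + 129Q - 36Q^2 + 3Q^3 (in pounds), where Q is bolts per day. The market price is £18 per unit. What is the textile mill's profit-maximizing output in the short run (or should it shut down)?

Shut down

Variable cost is VC = 129Q - 36Q^2 + 3Q^3, so AVC = VC/Q = 129 - 36Q + 3Q^2 and MC = dTC/dQ = 129 - 72Q + 9Q^2.
AVC is minimized where dAVC/dQ = -36 + 6Q = 0, at Q = 6; min AVC = 129 - 36·6 + 3·6^2 = £21.
P = £18 lies below min AVC = £21; no output level covers variable cost.
The firm minimizes its loss by shutting down and losing only its fixed cost of £381.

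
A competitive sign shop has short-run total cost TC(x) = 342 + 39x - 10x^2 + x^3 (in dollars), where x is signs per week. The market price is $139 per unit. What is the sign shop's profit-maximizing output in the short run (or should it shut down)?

Variable cost is VC = 39x - 10x^2 + x^3, so AVC = VC/x = 39 - 10x + x^2 and MC = dTC/dx = 39 - 20x + 3x^2.
The AVC parabola has its vertex at x = 10/2 = 5, where AVC = 39 - 10·5 + 5^2 = $14.
Because $139 ≥ $14, revenue can cover variable cost; the firm operates.
Solving P = MC: -100 - 20x + 3x^2 = 0 ⇒ x = -10/3 or 10. On the upward-sloping branch, x* = 10.
Check: AVC at x = 10 is $39 ≤ P, so revenue covers variable cost.
Profit = P·x − TC = 139·10 − 732 = $658.

Produce at x = 10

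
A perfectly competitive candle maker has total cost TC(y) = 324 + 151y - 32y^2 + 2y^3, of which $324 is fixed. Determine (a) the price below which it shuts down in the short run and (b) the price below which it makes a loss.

Shutdown price = $23; break-even price = $61

Shutdown price = min AVC. AVC = 151 - 32y + 2y^2, with vertex at y = 8 and minimum $23.
ATC = 324/y + 151 - 32y + 2y^2. Setting dATC/dy = −324/y^2 − 32 + 4y = 0 gives y = 9 (since 4·9^3 − 32·9^2 = 324).
min ATC = 324/9 + 151 − 32·9 + 2·9^2 = $61. That is the break-even price.
For $23 ≤ P < $61 the firm produces at a loss; below $23 it shuts down.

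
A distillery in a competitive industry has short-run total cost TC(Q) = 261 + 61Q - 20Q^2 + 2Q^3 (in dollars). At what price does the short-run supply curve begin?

$11 per unit

The shutdown price is the minimum of AVC. VC = 61Q - 20Q^2 + 2Q^3, so AVC = 61 - 20Q + 2Q^2.
At the minimum of AVC, MC = AVC. MC = 61 - 40Q + 6Q^2; setting MC = AVC gives 4Q^2 - 20Q = 0, so Q = 5. min AVC = 11.
For P < $11 the firm produces nothing.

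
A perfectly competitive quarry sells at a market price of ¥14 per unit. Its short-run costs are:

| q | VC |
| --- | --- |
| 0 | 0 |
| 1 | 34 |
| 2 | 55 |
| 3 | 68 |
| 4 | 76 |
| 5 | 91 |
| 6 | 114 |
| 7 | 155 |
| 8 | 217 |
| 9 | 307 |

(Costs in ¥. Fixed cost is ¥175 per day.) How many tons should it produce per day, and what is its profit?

Compute π = P·q − TC at each output: q=0: -175; q=1: -195; q=2: -202; q=3: -201; q=4: -195; q=5: -196; q=6: -205; q=7: -232; q=8: -280; q=9: -356.
Profit is highest at q = 0. Equivalently, the lowest AVC in the table is 91/5 ≈ ¥18.20 at q = 5, and P = ¥14 falls below it — price never covers variable cost, so the firm shuts down and loses only its fixed cost.

q = 0 (shut down); profit = -¥175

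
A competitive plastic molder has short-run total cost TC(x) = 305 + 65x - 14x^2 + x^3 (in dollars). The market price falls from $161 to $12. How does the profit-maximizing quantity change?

AVC = 65 - 14x + x^2, minimized at x = 7 where min AVC = $16. MC = 65 - 28x + 3x^2.
At P = $161 ≥ min AVC, set P = MC on the rising branch: x = 12.
At P = $12 < min AVC = $16, price no longer covers variable cost at any output, so the firm shuts down: x = 0.

Output falls from 12 to 0 (the firm shuts down)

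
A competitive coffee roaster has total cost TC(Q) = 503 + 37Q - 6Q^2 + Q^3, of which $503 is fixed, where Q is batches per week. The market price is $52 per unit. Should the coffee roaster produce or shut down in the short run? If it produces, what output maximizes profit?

Strip out fixed cost: VC = 37Q - 6Q^2 + Q^3. Then AVC = 37 - 6Q + Q^2 and MC = 37 - 12Q + 3Q^2.
AVC hits its minimum where MC = AVC, at Q = 3, giving min AVC = 37 - 6·3 + 3^2 = $28.
Since P = $52 ≥ min AVC = $28, price covers variable cost and the firm should produce.
P = MC gives -15 - 12Q + 3Q^2 = 0, with roots -1 and 5. Take the larger (rising MC): Q* = 5.
Check: AVC at Q = 5 is $32 ≤ P, so revenue covers variable cost.
Profit = P·Q − TC = 52·5 − 663 = -$403, a loss, but smaller than the $503 fixed cost the firm would lose by shutting down.

Produce at Q = 5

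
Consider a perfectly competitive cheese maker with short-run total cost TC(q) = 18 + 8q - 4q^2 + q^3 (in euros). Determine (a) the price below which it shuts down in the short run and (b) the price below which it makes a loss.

Shutdown price = €4; break-even price = €11

Shutdown price = min AVC. AVC = 8 - 4q + q^2, with vertex at q = 2 and minimum €4.
ATC = 18/q + 8 - 4q + q^2. Setting dATC/dq = −18/q^2 − 4 + 2q = 0 gives q = 3 (since 2·3^3 − 4·3^2 = 18).
min ATC = 18/3 + 8 − 4·3 + 3^2 = €11. That is the break-even price.
Between these two prices the firm operates at a loss; above €11 it earns a profit.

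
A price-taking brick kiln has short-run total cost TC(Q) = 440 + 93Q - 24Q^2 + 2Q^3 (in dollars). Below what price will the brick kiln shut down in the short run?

$21 per unit

The firm shuts down when price falls below the minimum of average variable cost. AVC = VC/Q = 93 - 24Q + 2Q^2.
dAVC/dQ = -24 + 4Q = 0 gives Q = 6. min AVC = 93 - 24·6 + 2·6^2 = 21.
For P < $21 the firm produces nothing.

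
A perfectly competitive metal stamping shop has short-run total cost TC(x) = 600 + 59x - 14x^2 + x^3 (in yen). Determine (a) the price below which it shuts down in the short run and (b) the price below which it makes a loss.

Shutdown price = ¥10; break-even price = ¥79

AVC = 59 - 14x + x^2; minimized at x = 7, giving min AVC = ¥10. That is the shutdown price.
ATC = 600/x + 59 - 14x + x^2. Setting dATC/dx = −600/x^2 − 14 + 2x = 0 gives x = 10 (since 2·10^3 − 14·10^2 = 600).
min ATC = 600/10 + 59 − 14·10 + 10^2 = ¥79. That is the break-even price.
Between these two prices the firm operates at a loss; above ¥79 it earns a profit.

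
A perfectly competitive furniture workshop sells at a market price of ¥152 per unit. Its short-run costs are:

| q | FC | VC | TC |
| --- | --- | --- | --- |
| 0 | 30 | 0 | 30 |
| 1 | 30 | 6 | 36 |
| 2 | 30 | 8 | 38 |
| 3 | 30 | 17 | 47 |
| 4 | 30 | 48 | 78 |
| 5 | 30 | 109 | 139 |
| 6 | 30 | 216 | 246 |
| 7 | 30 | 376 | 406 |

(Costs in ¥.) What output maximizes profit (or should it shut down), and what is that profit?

q = 6; profit = ¥666

Profit at each row (π = 152q − TC): q=0: -30; q=1: 116; q=2: 266; q=3: 409; q=4: 530; q=5: 621; q=6: 666; q=7: 658.
Profit is maximized at q = 6. AVC there is 216/6 = ¥36 ≤ P, so producing beats shutting down (which would give -¥30).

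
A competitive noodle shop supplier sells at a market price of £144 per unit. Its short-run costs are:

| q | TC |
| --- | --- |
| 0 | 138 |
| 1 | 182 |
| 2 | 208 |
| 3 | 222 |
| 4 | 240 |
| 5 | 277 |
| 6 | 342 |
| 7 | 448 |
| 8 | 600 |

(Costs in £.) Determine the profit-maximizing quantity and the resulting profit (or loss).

q = 7; profit = £560

Tabulate TR − TC: q=0: -138; q=1: -38; q=2: 80; q=3: 210; q=4: 336; q=5: 443; q=6: 522; q=7: 560; q=8: 552.
Profit is maximized at q = 7. AVC there is 310/7 = £44.29 ≤ P, so producing beats shutting down (which would give -£138).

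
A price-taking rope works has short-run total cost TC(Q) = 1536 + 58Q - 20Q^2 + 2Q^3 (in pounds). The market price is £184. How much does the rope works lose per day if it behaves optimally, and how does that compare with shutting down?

AVC = 58 - 20Q + 2Q^2 has its minimum £8 at Q = 5; price £184 clears that bar, so the firm operates.
With MC = 58 - 40Q + 6Q^2, P = MC on the upward-sloping part at Q* = 9.
TR = 184·9 = 1656. TC = 1536 + 360 = 1896. Profit = 1656 − 1896 = -£240.
Shutting down would mean losing the fixed cost of £1536, so operating at a loss of £240 is better by £1296.

Profit = -£240 at Q = 9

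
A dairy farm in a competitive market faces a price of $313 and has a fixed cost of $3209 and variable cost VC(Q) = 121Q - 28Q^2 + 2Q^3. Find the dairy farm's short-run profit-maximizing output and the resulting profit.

AVC = 121 - 28Q + 2Q^2 has its minimum $23 at Q = 7; price $313 clears that bar, so the firm operates.
With MC = 121 - 56Q + 6Q^2, P = MC on the upward-sloping part at Q* = 12.
TR = 313·12 = 3756. TC = 3209 + 876 = 4085. Profit = 3756 − 4085 = -$329.
By producing, the firm covers all variable cost plus $2880 of fixed cost; shutting down would lose the full $3209.

Profit = -$329 at Q = 12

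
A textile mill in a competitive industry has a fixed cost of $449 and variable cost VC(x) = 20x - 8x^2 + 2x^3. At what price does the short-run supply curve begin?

$12 per unit

Short-run supply begins at min AVC. From VC = 20x - 8x^2 + 2x^3, AVC = 20 - 8x + 2x^2.
At the minimum of AVC, MC = AVC. MC = 20 - 16x + 6x^2; setting MC = AVC gives 4x^2 - 8x = 0, so x = 2. min AVC = 12.
For P < $12 the firm produces nothing.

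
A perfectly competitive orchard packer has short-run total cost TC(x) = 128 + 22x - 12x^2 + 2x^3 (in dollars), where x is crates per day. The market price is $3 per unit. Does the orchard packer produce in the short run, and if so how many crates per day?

Shut down

Strip out fixed cost: VC = 22x - 12x^2 + 2x^3. Then AVC = 22 - 12x + 2x^2 and MC = 22 - 24x + 6x^2.
The AVC parabola has its vertex at x = 12/4 = 3, where AVC = 22 - 12·3 + 2·3^2 = $4.
Since P = $3 < min AVC = $4, price fails to cover variable cost at any output.
The firm minimizes its loss by shutting down and losing only its fixed cost of $128.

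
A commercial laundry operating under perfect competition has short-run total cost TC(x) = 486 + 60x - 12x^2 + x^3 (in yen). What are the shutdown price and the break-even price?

Shutdown price = min AVC. AVC = 60 - 12x + x^2, with vertex at x = 6 and minimum ¥24.
ATC = 486/x + 60 - 12x + x^2. Setting dATC/dx = −486/x^2 − 12 + 2x = 0 gives x = 9 (since 2·9^3 − 12·9^2 = 486).
min ATC = 486/9 + 60 − 12·9 + 9^2 = ¥87. That is the break-even price.
For ¥24 ≤ P < ¥87 the firm produces at a loss; below ¥24 it shuts down.

Shutdown price = ¥24; break-even price = ¥87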